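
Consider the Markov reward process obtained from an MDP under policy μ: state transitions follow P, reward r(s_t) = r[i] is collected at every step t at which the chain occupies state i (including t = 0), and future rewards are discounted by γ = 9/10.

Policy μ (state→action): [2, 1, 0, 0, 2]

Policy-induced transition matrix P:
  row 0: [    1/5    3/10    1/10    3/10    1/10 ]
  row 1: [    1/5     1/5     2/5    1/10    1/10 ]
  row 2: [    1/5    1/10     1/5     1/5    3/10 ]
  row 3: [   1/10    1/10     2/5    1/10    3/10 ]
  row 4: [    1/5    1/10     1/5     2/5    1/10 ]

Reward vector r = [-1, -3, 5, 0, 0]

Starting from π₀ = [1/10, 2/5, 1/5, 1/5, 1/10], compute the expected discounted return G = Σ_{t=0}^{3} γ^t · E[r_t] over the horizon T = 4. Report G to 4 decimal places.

G = 1.4603

t=0: π = [0.1000, 0.4000, 0.2000, 0.2000, 0.1000], E[r] = -0.3000, γ^t·E[r] = -0.300000, running G = -0.300000
t=1: π = [0.1800, 0.1600, 0.3100, 0.1700, 0.1800], E[r] = 0.8900, γ^t·E[r] = 0.801000, running G = 0.501000
t=2: π = [0.1830, 0.1520, 0.2480, 0.2210, 0.1960], E[r] = 0.6010, γ^t·E[r] = 0.486810, running G = 0.987810
t=3: π = [0.1779, 0.1518, 0.2563, 0.2202, 0.1938], E[r] = 0.6482, γ^t·E[r] = 0.472538, running G = 1.460348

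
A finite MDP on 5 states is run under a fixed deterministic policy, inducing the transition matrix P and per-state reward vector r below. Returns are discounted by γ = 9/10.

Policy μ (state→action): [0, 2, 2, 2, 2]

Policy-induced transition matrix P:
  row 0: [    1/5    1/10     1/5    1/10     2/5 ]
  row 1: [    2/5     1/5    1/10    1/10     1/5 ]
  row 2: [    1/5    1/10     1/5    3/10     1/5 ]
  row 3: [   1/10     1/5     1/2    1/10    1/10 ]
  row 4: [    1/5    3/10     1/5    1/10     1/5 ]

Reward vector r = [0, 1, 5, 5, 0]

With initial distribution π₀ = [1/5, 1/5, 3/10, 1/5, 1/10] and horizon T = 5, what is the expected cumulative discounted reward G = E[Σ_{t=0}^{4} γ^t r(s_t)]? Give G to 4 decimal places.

t=0: π = [0.2000, 0.2000, 0.3000, 0.2000, 0.1000], E[r] = 2.7000, γ^t·E[r] = 2.700000, running G = 2.700000
t=1: π = [0.2200, 0.1600, 0.2400, 0.1600, 0.2200], E[r] = 2.1600, γ^t·E[r] = 1.944000, running G = 4.644000
t=2: π = [0.2160, 0.1760, 0.2320, 0.1480, 0.2280], E[r] = 2.0760, γ^t·E[r] = 1.681560, running G = 6.325560
t=3: π = [0.2204, 0.1780, 0.2268, 0.1464, 0.2284], E[r] = 2.0440, γ^t·E[r] = 1.490076, running G = 7.815636
t=4: π = [0.2210, 0.1781, 0.2261, 0.1454, 0.2294], E[r] = 2.0355, γ^t·E[r] = 1.335505, running G = 9.151141

G = 9.1511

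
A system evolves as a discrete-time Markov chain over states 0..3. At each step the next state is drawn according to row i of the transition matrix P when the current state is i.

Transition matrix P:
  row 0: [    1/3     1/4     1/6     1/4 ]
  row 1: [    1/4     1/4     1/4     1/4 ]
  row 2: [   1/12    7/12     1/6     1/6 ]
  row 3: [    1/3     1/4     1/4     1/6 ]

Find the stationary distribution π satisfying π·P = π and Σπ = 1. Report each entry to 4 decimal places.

π = [0.2538, 0.3204, 0.2112, 0.2145]

Balance equations π_j = Σ_i π_i·P[i][j]:
  π_0 = 1/3·π_0 + 1/4·π_1 + 1/12·π_2 + 1/3·π_3
  π_1 = 1/4·π_0 + 1/4·π_1 + 7/12·π_2 + 1/4·π_3
  π_2 = 1/6·π_0 + 1/4·π_1 + 1/6·π_2 + 1/4·π_3
  normalize: π_0 + π_1 + π_2 + π_3 = 1
Solving the linear system gives exactly π = [465/1832, 587/1832, 387/1832, 393/1832].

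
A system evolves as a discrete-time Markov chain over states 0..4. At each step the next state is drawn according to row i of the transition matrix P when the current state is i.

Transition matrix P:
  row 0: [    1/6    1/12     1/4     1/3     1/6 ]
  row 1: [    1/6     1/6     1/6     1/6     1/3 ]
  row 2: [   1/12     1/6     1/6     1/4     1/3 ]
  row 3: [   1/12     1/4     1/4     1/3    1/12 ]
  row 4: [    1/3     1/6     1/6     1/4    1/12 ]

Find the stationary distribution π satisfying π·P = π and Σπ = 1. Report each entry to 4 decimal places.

Balance equations π_j = Σ_i π_i·P[i][j]:
  π_0 = 1/6·π_0 + 1/6·π_1 + 1/12·π_2 + 1/12·π_3 + 1/3·π_4
  π_1 = 1/12·π_0 + 1/6·π_1 + 1/6·π_2 + 1/4·π_3 + 1/6·π_4
  π_2 = 1/4·π_0 + 1/6·π_1 + 1/6·π_2 + 1/4·π_3 + 1/6·π_4
  π_3 = 1/3·π_0 + 1/6·π_1 + 1/4·π_2 + 1/3·π_3 + 1/4·π_4
  normalize: π_0 + π_1 + π_2 + π_3 + π_4 = 1
Solving the linear system gives exactly π = [122/767, 135/767, 466/2301, 16/59, 440/2301].

π = [0.1591, 0.1760, 0.2025, 0.2712, 0.1912]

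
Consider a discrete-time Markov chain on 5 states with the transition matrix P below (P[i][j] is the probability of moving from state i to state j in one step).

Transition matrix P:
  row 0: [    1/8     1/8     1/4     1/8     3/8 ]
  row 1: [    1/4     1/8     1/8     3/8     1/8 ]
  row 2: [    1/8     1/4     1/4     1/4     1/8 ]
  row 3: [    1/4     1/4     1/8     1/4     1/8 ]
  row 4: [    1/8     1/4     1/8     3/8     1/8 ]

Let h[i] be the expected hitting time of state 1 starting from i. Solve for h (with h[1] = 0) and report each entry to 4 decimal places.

h = [4.8754, 0.0000, 4.3393, 4.4063, 4.3476]

First-step conditioning: h[1] = 0; for i ≠ 1, h[i] = 1 + Σ_k P[i][k]·h[k].
  h[0] = 1 + 1/8·h[0] + 1/4·h[2] + 1/8·h[3] + 3/8·h[4]
  h[2] = 1 + 1/8·h[0] + 1/4·h[2] + 1/4·h[3] + 1/8·h[4]
  h[3] = 1 + 1/4·h[0] + 1/8·h[2] + 1/4·h[3] + 1/8·h[4]
  h[4] = 1 + 1/8·h[0] + 1/8·h[2] + 3/8·h[3] + 1/8·h[4]
Solving the 4×4 linear system over states ≠ 1 gives exactly h = [4656/955, 0, 4144/955, 4208/955, 4152/955] (h[1] = 0 is the target).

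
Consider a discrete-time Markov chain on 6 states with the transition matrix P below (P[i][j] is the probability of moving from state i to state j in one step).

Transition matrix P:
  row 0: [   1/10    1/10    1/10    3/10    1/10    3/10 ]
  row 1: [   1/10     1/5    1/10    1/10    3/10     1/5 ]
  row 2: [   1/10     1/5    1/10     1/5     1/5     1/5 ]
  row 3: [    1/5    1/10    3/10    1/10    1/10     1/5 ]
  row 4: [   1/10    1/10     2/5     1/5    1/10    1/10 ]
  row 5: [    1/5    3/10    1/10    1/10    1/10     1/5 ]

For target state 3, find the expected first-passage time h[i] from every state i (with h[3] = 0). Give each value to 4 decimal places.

First-step conditioning: h[3] = 0; for i ≠ 3, h[i] = 1 + Σ_k P[i][k]·h[k].
  h[0] = 1 + 1/10·h[0] + 1/10·h[1] + 1/10·h[2] + 1/10·h[4] + 3/10·h[5]
  h[1] = 1 + 1/10·h[0] + 1/5·h[1] + 1/10·h[2] + 3/10·h[4] + 1/5·h[5]
  h[2] = 1 + 1/10·h[0] + 1/5·h[1] + 1/10·h[2] + 1/5·h[4] + 1/5·h[5]
  h[4] = 1 + 1/10·h[0] + 1/10·h[1] + 2/5·h[2] + 1/10·h[4] + 1/10·h[5]
  h[5] = 1 + 1/5·h[0] + 3/10·h[1] + 1/10·h[2] + 1/10·h[4] + 1/5·h[5]
Solving the 5×5 linear system over states ≠ 3 gives exactly h = [98230/18881, 119570/18881, 108880/18881, 0, 106900/18881, 119970/18881] (h[3] = 0 is the target).

h = [5.2026, 6.3328, 5.7666, 0.0000, 5.6618, 6.3540]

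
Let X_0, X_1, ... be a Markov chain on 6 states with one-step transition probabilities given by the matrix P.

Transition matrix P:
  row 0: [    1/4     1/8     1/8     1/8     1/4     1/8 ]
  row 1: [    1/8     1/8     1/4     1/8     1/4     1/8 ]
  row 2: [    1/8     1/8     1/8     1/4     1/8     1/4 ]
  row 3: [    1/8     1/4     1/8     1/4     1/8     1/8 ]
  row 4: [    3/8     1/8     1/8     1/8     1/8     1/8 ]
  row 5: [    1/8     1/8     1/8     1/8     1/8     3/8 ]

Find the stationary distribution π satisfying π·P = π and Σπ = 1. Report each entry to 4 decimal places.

π = [0.1906, 0.1454, 0.1432, 0.1633, 0.1670, 0.1905]

Balance equations π_j = Σ_i π_i·P[i][j]:
  π_0 = 1/4·π_0 + 1/8·π_1 + 1/8·π_2 + 1/8·π_3 + 3/8·π_4 + 1/8·π_5
  π_1 = 1/8·π_0 + 1/8·π_1 + 1/8·π_2 + 1/4·π_3 + 1/8·π_4 + 1/8·π_5
  π_2 = 1/8·π_0 + 1/4·π_1 + 1/8·π_2 + 1/8·π_3 + 1/8·π_4 + 1/8·π_5
  π_3 = 1/8·π_0 + 1/8·π_1 + 1/4·π_2 + 1/4·π_3 + 1/8·π_4 + 1/8·π_5
  π_4 = 1/4·π_0 + 1/4·π_1 + 1/8·π_2 + 1/8·π_3 + 1/8·π_4 + 1/8·π_5
  normalize: π_0 + π_1 + π_2 + π_3 + π_4 + π_5 = 1
Solving the linear system gives exactly π = [2300/12069, 65/447, 64/447, 73/447, 4031/24138, 511/2682].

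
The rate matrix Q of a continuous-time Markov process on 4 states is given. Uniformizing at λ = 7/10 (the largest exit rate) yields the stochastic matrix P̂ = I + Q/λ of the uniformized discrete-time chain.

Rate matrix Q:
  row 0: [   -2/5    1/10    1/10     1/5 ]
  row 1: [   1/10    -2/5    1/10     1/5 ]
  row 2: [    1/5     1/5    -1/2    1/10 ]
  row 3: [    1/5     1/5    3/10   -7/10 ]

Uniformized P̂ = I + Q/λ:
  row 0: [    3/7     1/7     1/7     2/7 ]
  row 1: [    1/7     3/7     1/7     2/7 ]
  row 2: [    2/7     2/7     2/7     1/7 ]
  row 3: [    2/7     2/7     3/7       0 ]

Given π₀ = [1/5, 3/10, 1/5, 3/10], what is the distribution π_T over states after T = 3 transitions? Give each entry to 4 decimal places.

t=0: π = [0.2000, 0.3000, 0.2000, 0.3000]
t=1: π = [0.2714, 0.3000, 0.2571, 0.1714]
t=2: π = [0.2816, 0.2898, 0.2286, 0.2000]
t=3: π = [0.2845, 0.2869, 0.2327, 0.1959]

π = [0.2845, 0.2869, 0.2327, 0.1959]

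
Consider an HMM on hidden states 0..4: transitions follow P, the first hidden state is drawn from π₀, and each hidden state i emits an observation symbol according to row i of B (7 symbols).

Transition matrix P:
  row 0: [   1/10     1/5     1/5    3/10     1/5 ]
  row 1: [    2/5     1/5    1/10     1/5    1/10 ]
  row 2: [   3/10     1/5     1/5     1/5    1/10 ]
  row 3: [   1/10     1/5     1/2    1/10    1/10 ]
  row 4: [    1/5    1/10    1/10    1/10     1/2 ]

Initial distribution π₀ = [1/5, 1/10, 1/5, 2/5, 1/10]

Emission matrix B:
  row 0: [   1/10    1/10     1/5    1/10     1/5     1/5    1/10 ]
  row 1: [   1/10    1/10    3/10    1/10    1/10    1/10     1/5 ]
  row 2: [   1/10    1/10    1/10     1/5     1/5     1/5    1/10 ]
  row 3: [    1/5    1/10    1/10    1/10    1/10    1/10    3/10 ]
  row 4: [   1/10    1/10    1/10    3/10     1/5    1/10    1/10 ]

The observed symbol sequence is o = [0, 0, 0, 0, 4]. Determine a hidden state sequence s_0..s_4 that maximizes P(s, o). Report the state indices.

path = [3, 2, 0, 3, 2]

t=0: δ = [2.000e-02, 1.000e-02, 2.000e-02, 8.000e-02, 1.000e-02]  (obs o_0=0)
t=1: δ = [8.000e-04, 1.600e-03, 4.000e-03, 1.600e-03, 8.000e-04]  ψ = [3, 3, 3, 3, 3]  (obs o_1=0)
t=2: δ = [1.200e-04, 8.000e-05, 8.000e-05, 1.600e-04, 4.000e-05]  ψ = [2, 2, 2, 2, 2]  (obs o_2=0)
t=3: δ = [3.200e-06, 3.200e-06, 8.000e-06, 7.200e-06, 2.400e-06]  ψ = [1, 3, 3, 0, 0]  (obs o_3=0)
t=4: δ = [4.800e-07, 1.600e-07, 7.200e-07, 1.600e-07, 2.400e-07]  ψ = [2, 2, 3, 2, 4]  (obs o_4=4)
backtrack: best end state = 2; path = [3, 2, 0, 3, 2]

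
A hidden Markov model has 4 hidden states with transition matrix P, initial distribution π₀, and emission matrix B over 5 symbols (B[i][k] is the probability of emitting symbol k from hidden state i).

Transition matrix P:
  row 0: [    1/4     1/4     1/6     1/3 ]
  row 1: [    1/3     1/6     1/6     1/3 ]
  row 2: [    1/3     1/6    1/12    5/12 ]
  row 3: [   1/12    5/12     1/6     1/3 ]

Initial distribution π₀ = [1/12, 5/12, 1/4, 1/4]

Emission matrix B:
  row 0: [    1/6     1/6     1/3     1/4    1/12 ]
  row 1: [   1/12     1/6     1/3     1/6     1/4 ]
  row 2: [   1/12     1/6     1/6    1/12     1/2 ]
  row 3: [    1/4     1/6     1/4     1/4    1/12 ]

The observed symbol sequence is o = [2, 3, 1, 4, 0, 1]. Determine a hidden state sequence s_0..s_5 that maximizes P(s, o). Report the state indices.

t=0: δ = [2.778e-02, 1.389e-01, 4.167e-02, 6.250e-02]  (obs o_0=2)
t=1: δ = [1.157e-02, 4.340e-03, 1.929e-03, 1.157e-02]  ψ = [1, 3, 1, 1]  (obs o_1=3)
t=2: δ = [4.823e-04, 8.038e-04, 3.215e-04, 6.430e-04]  ψ = [0, 3, 0, 0]  (obs o_2=1)
t=3: δ = [2.233e-05, 6.698e-05, 6.698e-05, 2.233e-05]  ψ = [1, 3, 1, 1]  (obs o_3=4)
t=4: δ = [3.721e-06, 9.303e-07, 9.303e-07, 6.977e-06]  ψ = [1, 1, 1, 2]  (obs o_4=0)
t=5: δ = [1.550e-07, 4.845e-07, 1.938e-07, 3.876e-07]  ψ = [0, 3, 3, 3]  (obs o_5=1)
backtrack: best end state = 1; path = [1, 3, 1, 2, 3, 1]

path = [1, 3, 1, 2, 3, 1]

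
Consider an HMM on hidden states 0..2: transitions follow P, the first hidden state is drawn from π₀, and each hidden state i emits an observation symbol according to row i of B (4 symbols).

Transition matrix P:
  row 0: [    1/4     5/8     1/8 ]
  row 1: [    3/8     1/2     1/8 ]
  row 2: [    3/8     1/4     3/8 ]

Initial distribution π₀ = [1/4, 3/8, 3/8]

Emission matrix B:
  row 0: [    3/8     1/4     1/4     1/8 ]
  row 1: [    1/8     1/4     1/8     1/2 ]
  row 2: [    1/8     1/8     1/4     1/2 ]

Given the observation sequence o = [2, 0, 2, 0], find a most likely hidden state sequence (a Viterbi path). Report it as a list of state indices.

path = [2, 0, 1, 0]

t=0: δ = [6.250e-02, 4.688e-02, 9.375e-02]  (obs o_0=2)
t=1: δ = [1.318e-02, 4.883e-03, 4.395e-03]  ψ = [2, 0, 2]  (obs o_1=0)
t=2: δ = [8.240e-04, 1.030e-03, 4.120e-04]  ψ = [0, 0, 0]  (obs o_2=2)
t=3: δ = [1.448e-04, 6.437e-05, 1.931e-05]  ψ = [1, 0, 2]  (obs o_3=0)
backtrack: best end state = 0; path = [2, 0, 1, 0]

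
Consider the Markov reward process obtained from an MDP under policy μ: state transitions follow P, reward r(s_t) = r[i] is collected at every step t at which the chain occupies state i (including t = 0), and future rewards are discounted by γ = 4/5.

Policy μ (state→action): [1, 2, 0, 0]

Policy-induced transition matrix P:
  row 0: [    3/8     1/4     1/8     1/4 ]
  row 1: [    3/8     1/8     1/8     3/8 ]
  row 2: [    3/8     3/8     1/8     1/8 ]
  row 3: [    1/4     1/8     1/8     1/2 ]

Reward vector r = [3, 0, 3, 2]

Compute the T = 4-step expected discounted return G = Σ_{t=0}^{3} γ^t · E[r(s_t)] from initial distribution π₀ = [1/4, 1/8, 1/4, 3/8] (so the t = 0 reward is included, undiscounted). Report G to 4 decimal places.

G = 6.2390

t=0: π = [0.2500, 0.1250, 0.2500, 0.3750], E[r] = 2.2500, γ^t·E[r] = 2.250000, running G = 2.250000
t=1: π = [0.3281, 0.2188, 0.1250, 0.3281], E[r] = 2.0156, γ^t·E[r] = 1.612500, running G = 3.862500
t=2: π = [0.3340, 0.1973, 0.1250, 0.3438], E[r] = 2.0645, γ^t·E[r] = 1.321250, running G = 5.183750
t=3: π = [0.3320, 0.1980, 0.1250, 0.3450], E[r] = 2.0610, γ^t·E[r] = 1.055250, running G = 6.239000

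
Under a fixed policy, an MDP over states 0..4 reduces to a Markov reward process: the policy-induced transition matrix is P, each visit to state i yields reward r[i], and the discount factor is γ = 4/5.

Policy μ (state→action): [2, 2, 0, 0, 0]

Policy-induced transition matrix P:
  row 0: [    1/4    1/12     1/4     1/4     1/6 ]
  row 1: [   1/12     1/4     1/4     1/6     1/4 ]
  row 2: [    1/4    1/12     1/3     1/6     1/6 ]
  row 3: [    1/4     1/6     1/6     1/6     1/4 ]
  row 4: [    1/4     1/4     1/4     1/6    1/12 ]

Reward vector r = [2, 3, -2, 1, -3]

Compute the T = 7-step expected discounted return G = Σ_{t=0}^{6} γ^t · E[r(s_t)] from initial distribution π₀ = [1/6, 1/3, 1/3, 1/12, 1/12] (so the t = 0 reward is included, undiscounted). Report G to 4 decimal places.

G = 0.5392

t=0: π = [0.1667, 0.3333, 0.3333, 0.0833, 0.0833], E[r] = 0.5000, γ^t·E[r] = 0.500000, running G = 0.500000
t=1: π = [0.1944, 0.1597, 0.2708, 0.1806, 0.1944], E[r] = -0.0764, γ^t·E[r] = -0.061111, running G = 0.438889
t=2: π = [0.2234, 0.1574, 0.2575, 0.1829, 0.1788], E[r] = 0.0503, γ^t·E[r] = 0.032222, running G = 0.471111
t=3: π = [0.2238, 0.1546, 0.2562, 0.1853, 0.1801], E[r] = 0.0438, γ^t·E[r] = 0.022444, running G = 0.493556
t=4: π = [0.2242, 0.1546, 0.2559, 0.1853, 0.1800], E[r] = 0.0457, γ^t·E[r] = 0.018718, running G = 0.512273
t=5: π = [0.2242, 0.1545, 0.2559, 0.1854, 0.1800], E[r] = 0.0457, γ^t·E[r] = 0.014972, running G = 0.527246
t=6: π = [0.2242, 0.1545, 0.2559, 0.1854, 0.1800], E[r] = 0.0457, γ^t·E[r] = 0.011984, running G = 0.539229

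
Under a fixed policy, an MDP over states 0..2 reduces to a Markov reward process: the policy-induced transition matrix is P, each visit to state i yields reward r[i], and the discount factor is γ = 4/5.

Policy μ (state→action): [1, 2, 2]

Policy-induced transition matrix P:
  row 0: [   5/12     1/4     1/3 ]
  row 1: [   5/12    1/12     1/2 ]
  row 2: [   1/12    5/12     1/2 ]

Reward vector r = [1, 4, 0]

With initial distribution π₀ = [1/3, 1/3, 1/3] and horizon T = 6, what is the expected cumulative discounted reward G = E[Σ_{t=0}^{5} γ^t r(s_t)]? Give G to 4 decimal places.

t=0: π = [0.3333, 0.3333, 0.3333], E[r] = 1.6667, γ^t·E[r] = 1.666667, running G = 1.666667
t=1: π = [0.3056, 0.2500, 0.4444], E[r] = 1.3056, γ^t·E[r] = 1.044444, running G = 2.711111
t=2: π = [0.2685, 0.2824, 0.4491], E[r] = 1.3981, γ^t·E[r] = 0.894815, running G = 3.605926
t=3: π = [0.2670, 0.2778, 0.4552], E[r] = 1.3781, γ^t·E[r] = 0.705580, running G = 4.311506
t=4: π = [0.2649, 0.2796, 0.4555], E[r] = 1.3832, γ^t·E[r] = 0.566571, running G = 4.878077
t=5: π = [0.2648, 0.2793, 0.4558], E[r] = 1.3821, γ^t·E[r] = 0.452892, running G = 5.330969

G = 5.3310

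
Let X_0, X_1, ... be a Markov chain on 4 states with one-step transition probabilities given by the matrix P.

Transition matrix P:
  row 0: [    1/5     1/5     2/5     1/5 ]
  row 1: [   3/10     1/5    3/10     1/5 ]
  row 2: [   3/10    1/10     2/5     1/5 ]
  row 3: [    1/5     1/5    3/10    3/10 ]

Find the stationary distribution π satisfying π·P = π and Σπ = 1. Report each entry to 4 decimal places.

π = [0.2525, 0.1639, 0.3614, 0.2222]

Balance equations π_j = Σ_i π_i·P[i][j]:
  π_0 = 1/5·π_0 + 3/10·π_1 + 3/10·π_2 + 1/5·π_3
  π_1 = 1/5·π_0 + 1/5·π_1 + 1/10·π_2 + 1/5·π_3
  π_2 = 2/5·π_0 + 3/10·π_1 + 2/5·π_2 + 3/10·π_3
  normalize: π_0 + π_1 + π_2 + π_3 = 1
Solving the linear system gives exactly π = [25/99, 146/891, 322/891, 2/9].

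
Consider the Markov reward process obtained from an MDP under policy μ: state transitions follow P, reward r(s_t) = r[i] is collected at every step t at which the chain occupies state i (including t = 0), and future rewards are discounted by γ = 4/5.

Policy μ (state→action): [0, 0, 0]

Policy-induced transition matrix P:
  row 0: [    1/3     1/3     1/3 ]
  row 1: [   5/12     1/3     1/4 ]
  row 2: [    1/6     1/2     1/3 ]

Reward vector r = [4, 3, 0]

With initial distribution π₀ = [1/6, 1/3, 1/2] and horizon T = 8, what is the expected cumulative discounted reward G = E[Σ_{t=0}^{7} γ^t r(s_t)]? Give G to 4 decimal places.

t=0: π = [0.1667, 0.3333, 0.5000], E[r] = 1.6667, γ^t·E[r] = 1.666667, running G = 1.666667
t=1: π = [0.2778, 0.4167, 0.3056], E[r] = 2.3611, γ^t·E[r] = 1.888889, running G = 3.555556
t=2: π = [0.3171, 0.3843, 0.2986], E[r] = 2.4213, γ^t·E[r] = 1.549630, running G = 5.105185
t=3: π = [0.3156, 0.3831, 0.3013], E[r] = 2.4117, γ^t·E[r] = 1.234765, running G = 6.339951
t=4: π = [0.3150, 0.3836, 0.3014], E[r] = 2.4108, γ^t·E[r] = 0.987470, running G = 7.327421
t=5: π = [0.3151, 0.3836, 0.3014], E[r] = 2.4109, γ^t·E[r] = 0.790020, running G = 8.117440
t=6: π = [0.3151, 0.3836, 0.3014], E[r] = 2.4110, γ^t·E[r] = 0.632019, running G = 8.749459
t=7: π = [0.3151, 0.3836, 0.3014], E[r] = 2.4110, γ^t·E[r] = 0.505615, running G = 9.255074

G = 9.2551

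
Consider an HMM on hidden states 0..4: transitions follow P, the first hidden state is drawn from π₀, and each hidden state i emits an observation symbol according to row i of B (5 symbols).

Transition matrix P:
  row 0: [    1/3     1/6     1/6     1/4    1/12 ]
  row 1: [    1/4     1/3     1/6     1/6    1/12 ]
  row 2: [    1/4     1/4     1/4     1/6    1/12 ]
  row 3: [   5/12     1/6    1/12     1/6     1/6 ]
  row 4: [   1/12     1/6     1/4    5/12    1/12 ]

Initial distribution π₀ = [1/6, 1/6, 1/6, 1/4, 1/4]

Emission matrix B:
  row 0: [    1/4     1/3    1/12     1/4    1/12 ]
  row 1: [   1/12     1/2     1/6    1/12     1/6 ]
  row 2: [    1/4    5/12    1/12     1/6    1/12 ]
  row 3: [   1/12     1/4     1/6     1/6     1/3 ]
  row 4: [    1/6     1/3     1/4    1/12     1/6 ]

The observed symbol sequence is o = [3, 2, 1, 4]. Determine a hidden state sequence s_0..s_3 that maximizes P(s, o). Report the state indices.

path = [0, 3, 0, 3]

t=0: δ = [4.167e-02, 1.389e-02, 2.778e-02, 4.167e-02, 2.083e-02]  (obs o_0=3)
t=1: δ = [1.447e-03, 1.157e-03, 5.787e-04, 1.736e-03, 1.736e-03]  ψ = [3, 0, 0, 0, 3]  (obs o_1=2)
t=2: δ = [2.411e-04, 1.929e-04, 1.808e-04, 1.808e-04, 9.645e-05]  ψ = [3, 1, 4, 4, 3]  (obs o_2=1)
t=3: δ = [6.698e-06, 1.072e-05, 3.768e-06, 2.009e-05, 5.023e-06]  ψ = [0, 1, 2, 0, 3]  (obs o_3=4)
backtrack: best end state = 3; path = [0, 3, 0, 3]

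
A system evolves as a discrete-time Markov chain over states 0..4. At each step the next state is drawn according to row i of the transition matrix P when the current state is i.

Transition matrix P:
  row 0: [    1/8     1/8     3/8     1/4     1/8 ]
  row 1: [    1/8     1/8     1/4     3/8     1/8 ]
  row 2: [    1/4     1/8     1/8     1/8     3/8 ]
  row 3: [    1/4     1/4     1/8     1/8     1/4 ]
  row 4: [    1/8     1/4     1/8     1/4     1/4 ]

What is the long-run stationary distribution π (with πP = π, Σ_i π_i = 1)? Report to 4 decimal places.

Balance equations π_j = Σ_i π_i·P[i][j]:
  π_0 = 1/8·π_0 + 1/8·π_1 + 1/4·π_2 + 1/4·π_3 + 1/8·π_4
  π_1 = 1/8·π_0 + 1/8·π_1 + 1/8·π_2 + 1/4·π_3 + 1/4·π_4
  π_2 = 3/8·π_0 + 1/4·π_1 + 1/8·π_2 + 1/8·π_3 + 1/8·π_4
  π_3 = 1/4·π_0 + 3/8·π_1 + 1/8·π_2 + 1/8·π_3 + 1/4·π_4
  normalize: π_0 + π_1 + π_2 + π_3 + π_4 = 1
Solving the linear system gives exactly π = [151/855, 31/171, 164/855, 21/95, 196/855].

π = [0.1766, 0.1813, 0.1918, 0.2211, 0.2292]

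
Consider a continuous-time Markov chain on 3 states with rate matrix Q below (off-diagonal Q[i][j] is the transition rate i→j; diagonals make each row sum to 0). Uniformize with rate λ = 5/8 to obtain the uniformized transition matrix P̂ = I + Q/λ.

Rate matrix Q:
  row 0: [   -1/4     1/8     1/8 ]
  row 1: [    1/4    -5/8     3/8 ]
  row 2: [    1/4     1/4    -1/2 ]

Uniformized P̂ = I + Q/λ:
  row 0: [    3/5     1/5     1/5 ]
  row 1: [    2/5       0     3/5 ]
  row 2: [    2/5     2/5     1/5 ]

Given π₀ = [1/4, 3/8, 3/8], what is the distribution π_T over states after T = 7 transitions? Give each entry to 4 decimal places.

π = [0.5000, 0.2142, 0.2858]

t=0: π = [0.2500, 0.3750, 0.3750]
t=1: π = [0.4500, 0.2000, 0.3500]
t=2: π = [0.4900, 0.2300, 0.2800]
t=3: π = [0.4980, 0.2100, 0.2920]
t=4: π = [0.4996, 0.2164, 0.2840]
t=5: π = [0.4999, 0.2135, 0.2866]
t=6: π = [0.5000, 0.2146, 0.2854]
t=7: π = [0.5000, 0.2142, 0.2858]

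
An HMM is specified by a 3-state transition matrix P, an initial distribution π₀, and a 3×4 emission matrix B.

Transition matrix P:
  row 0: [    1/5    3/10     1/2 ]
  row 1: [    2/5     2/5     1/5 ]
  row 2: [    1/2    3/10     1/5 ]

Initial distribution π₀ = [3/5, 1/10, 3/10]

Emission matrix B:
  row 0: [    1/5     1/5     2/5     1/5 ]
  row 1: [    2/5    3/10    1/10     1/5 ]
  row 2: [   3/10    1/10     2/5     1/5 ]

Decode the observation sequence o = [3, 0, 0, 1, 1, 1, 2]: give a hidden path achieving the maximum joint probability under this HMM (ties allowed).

path = [0, 1, 1, 1, 1, 1, 0]

t=0: δ = [1.200e-01, 2.000e-02, 6.000e-02]  (obs o_0=3)
t=1: δ = [6.000e-03, 1.440e-02, 1.800e-02]  ψ = [2, 0, 0]  (obs o_1=0)
t=2: δ = [1.800e-03, 2.304e-03, 1.080e-03]  ψ = [2, 1, 2]  (obs o_2=0)
t=3: δ = [1.843e-04, 2.765e-04, 9.000e-05]  ψ = [1, 1, 0]  (obs o_3=1)
t=4: δ = [2.212e-05, 3.318e-05, 9.216e-06]  ψ = [1, 1, 0]  (obs o_4=1)
t=5: δ = [2.654e-06, 3.981e-06, 1.106e-06]  ψ = [1, 1, 0]  (obs o_5=1)
t=6: δ = [6.370e-07, 1.593e-07, 5.308e-07]  ψ = [1, 1, 0]  (obs o_6=2)
backtrack: best end state = 0; path = [0, 1, 1, 1, 1, 1, 0]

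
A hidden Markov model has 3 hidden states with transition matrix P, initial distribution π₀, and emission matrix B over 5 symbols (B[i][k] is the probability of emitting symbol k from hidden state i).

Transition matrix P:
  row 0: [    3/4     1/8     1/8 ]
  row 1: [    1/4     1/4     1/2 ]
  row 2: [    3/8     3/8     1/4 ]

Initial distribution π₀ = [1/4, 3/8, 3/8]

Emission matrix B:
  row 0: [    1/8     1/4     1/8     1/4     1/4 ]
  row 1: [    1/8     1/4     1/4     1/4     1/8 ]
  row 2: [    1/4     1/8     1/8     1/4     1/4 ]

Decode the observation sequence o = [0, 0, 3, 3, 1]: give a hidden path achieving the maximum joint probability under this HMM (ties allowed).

path = [2, 0, 0, 0, 0]

t=0: δ = [3.125e-02, 4.688e-02, 9.375e-02]  (obs o_0=0)
t=1: δ = [4.395e-03, 4.395e-03, 5.859e-03]  ψ = [2, 2, 1]  (obs o_1=0)
t=2: δ = [8.240e-04, 5.493e-04, 5.493e-04]  ψ = [0, 2, 1]  (obs o_2=3)
t=3: δ = [1.545e-04, 5.150e-05, 6.866e-05]  ψ = [0, 2, 1]  (obs o_3=3)
t=4: δ = [2.897e-05, 6.437e-06, 3.219e-06]  ψ = [0, 2, 1]  (obs o_4=1)
backtrack: best end state = 0; path = [2, 0, 0, 0, 0]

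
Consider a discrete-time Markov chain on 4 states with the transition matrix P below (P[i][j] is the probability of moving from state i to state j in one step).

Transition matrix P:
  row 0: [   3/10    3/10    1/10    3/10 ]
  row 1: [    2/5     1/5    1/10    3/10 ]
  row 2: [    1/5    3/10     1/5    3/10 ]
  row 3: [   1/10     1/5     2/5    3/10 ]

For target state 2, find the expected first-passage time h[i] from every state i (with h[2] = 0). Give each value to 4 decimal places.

First-step conditioning: h[2] = 0; for i ≠ 2, h[i] = 1 + Σ_k P[i][k]·h[k].
  h[0] = 1 + 3/10·h[0] + 3/10·h[1] + 3/10·h[3]
  h[1] = 1 + 2/5·h[0] + 1/5·h[1] + 3/10·h[3]
  h[3] = 1 + 1/10·h[0] + 1/5·h[1] + 3/10·h[3]
Solving the 3×3 linear system over states ≠ 2 gives exactly h = [100/19, 100/19, 0, 70/19] (h[2] = 0 is the target).

h = [5.2632, 5.2632, 0.0000, 3.6842]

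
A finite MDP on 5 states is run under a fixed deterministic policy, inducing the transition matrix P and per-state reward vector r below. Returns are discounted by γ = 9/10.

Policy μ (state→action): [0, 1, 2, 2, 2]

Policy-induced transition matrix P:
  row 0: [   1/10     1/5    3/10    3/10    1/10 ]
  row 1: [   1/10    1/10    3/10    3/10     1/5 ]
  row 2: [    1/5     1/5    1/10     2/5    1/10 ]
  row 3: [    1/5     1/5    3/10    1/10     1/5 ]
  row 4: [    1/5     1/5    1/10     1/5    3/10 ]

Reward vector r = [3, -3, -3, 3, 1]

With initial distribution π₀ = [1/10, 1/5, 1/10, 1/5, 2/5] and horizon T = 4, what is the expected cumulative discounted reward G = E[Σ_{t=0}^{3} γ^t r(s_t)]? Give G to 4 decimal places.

t=0: π = [0.1000, 0.2000, 0.1000, 0.2000, 0.4000], E[r] = 0.4000, γ^t·E[r] = 0.400000, running G = 0.400000
t=1: π = [0.1700, 0.1800, 0.2000, 0.2300, 0.2200], E[r] = 0.2800, γ^t·E[r] = 0.252000, running G = 0.652000
t=2: π = [0.1650, 0.1820, 0.2160, 0.2520, 0.1850], E[r] = 0.2420, γ^t·E[r] = 0.196020, running G = 0.848020
t=3: π = [0.1653, 0.1818, 0.2198, 0.2527, 0.1804], E[r] = 0.2296, γ^t·E[r] = 0.167378, running G = 1.015398

G = 1.0154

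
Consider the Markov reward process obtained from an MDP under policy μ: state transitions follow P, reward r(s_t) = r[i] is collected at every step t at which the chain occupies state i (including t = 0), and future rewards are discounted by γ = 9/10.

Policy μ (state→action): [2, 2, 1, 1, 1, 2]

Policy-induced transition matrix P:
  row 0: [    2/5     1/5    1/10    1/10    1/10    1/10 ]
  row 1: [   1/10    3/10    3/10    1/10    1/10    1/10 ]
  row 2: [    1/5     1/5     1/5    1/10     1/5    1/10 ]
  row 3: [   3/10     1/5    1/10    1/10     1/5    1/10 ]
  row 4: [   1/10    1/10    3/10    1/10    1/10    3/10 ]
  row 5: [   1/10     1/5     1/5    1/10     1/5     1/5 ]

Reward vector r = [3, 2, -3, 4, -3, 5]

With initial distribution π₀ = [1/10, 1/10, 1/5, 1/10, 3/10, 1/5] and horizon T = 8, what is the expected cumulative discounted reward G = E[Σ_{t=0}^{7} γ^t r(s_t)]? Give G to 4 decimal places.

t=0: π = [0.1000, 0.1000, 0.2000, 0.1000, 0.3000, 0.2000], E[r] = 0.4000, γ^t·E[r] = 0.400000, running G = 0.400000
t=1: π = [0.1700, 0.1800, 0.2200, 0.1000, 0.1500, 0.1800], E[r] = 1.0600, γ^t·E[r] = 0.954000, running G = 1.354000
t=2: π = [0.1930, 0.2030, 0.2060, 0.1000, 0.1500, 0.1480], E[r] = 1.0570, γ^t·E[r] = 0.856170, running G = 2.210170
t=3: π = [0.1985, 0.2053, 0.2060, 0.1000, 0.1454, 0.1448], E[r] = 1.0759, γ^t·E[r] = 0.784331, running G = 2.994501
t=4: π = [0.2002, 0.2060, 0.2052, 0.1000, 0.1451, 0.1436], E[r] = 1.0793, γ^t·E[r] = 0.708148, running G = 3.702650
t=5: π = [0.2006, 0.2061, 0.2051, 0.1000, 0.1449, 0.1434], E[r] = 1.0808, γ^t·E[r] = 0.638221, running G = 4.340871
t=6: π = [0.2007, 0.2061, 0.2050, 0.1000, 0.1448, 0.1433], E[r] = 1.0812, γ^t·E[r] = 0.574586, running G = 4.915456
t=7: π = [0.2007, 0.2061, 0.2050, 0.1000, 0.1448, 0.1433], E[r] = 1.0813, γ^t·E[r] = 0.517177, running G = 5.432634

G = 5.4326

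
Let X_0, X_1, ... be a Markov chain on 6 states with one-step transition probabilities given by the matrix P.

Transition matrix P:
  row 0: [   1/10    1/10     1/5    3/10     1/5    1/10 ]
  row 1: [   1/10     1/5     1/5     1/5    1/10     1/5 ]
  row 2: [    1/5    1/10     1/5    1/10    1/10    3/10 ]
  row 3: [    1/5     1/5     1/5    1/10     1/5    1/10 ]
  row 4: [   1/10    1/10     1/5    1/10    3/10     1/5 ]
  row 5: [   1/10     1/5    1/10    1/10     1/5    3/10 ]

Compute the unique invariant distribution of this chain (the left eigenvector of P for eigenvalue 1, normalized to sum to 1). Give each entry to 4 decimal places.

π = [0.1320, 0.1503, 0.1788, 0.1414, 0.1856, 0.2117]

Balance equations π_j = Σ_i π_i·P[i][j]:
  π_0 = 1/10·π_0 + 1/10·π_1 + 1/5·π_2 + 1/5·π_3 + 1/10·π_4 + 1/10·π_5
  π_1 = 1/10·π_0 + 1/5·π_1 + 1/10·π_2 + 1/5·π_3 + 1/10·π_4 + 1/5·π_5
  π_2 = 1/5·π_0 + 1/5·π_1 + 1/5·π_2 + 1/5·π_3 + 1/5·π_4 + 1/10·π_5
  π_3 = 3/10·π_0 + 1/5·π_1 + 1/10·π_2 + 1/10·π_3 + 1/10·π_4 + 1/10·π_5
  π_4 = 1/5·π_0 + 1/10·π_1 + 1/10·π_2 + 1/5·π_3 + 3/10·π_4 + 1/5·π_5
  normalize: π_0 + π_1 + π_2 + π_3 + π_4 + π_5 = 1
Solving the linear system gives exactly π = [10477/79355, 11931/79355, 14191/79355, 11224/79355, 14732/79355, 3360/15871].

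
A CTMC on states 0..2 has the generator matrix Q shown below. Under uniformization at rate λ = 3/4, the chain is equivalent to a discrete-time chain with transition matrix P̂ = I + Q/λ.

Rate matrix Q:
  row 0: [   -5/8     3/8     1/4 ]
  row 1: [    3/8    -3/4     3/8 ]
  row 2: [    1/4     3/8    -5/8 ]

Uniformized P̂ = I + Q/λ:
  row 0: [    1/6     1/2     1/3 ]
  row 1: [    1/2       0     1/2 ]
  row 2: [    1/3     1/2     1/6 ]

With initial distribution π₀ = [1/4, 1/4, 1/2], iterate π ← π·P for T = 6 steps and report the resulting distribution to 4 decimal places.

π = [0.3340, 0.3320, 0.3340]

t=0: π = [0.2500, 0.2500, 0.5000]
t=1: π = [0.3333, 0.3750, 0.2917]
t=2: π = [0.3403, 0.3125, 0.3472]
t=3: π = [0.3287, 0.3438, 0.3275]
t=4: π = [0.3358, 0.3281, 0.3360]
t=5: π = [0.3320, 0.3359, 0.3320]
t=6: π = [0.3340, 0.3320, 0.3340]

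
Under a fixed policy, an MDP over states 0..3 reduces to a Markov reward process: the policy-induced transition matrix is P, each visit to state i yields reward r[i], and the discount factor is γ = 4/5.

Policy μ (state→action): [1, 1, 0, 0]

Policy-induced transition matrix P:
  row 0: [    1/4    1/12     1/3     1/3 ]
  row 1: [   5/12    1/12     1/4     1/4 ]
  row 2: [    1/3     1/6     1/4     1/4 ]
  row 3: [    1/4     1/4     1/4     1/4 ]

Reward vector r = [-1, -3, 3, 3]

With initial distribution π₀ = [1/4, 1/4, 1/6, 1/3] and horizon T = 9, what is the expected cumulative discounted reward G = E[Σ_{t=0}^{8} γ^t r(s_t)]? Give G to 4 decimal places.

G = 3.4558

t=0: π = [0.2500, 0.2500, 0.1667, 0.3333], E[r] = 0.5000, γ^t·E[r] = 0.500000, running G = 0.500000
t=1: π = [0.3056, 0.1528, 0.2708, 0.2708], E[r] = 0.8611, γ^t·E[r] = 0.688889, running G = 1.188889
t=2: π = [0.2980, 0.1510, 0.2755, 0.2755], E[r] = 0.9016, γ^t·E[r] = 0.577037, running G = 1.765926
t=3: π = [0.2981, 0.1522, 0.2748, 0.2748], E[r] = 0.8943, γ^t·E[r] = 0.457877, running G = 2.223802
t=4: π = [0.2983, 0.1520, 0.2748, 0.2748], E[r] = 0.8947, γ^t·E[r] = 0.366456, running G = 2.590258
t=5: π = [0.2982, 0.1520, 0.2749, 0.2749], E[r] = 0.8948, γ^t·E[r] = 0.293194, running G = 2.883453
t=6: π = [0.2982, 0.1520, 0.2749, 0.2749], E[r] = 0.8947, γ^t·E[r] = 0.234549, running G = 3.118002
t=7: π = [0.2982, 0.1520, 0.2749, 0.2749], E[r] = 0.8947, γ^t·E[r] = 0.187640, running G = 3.305642
t=8: π = [0.2982, 0.1520, 0.2749, 0.2749], E[r] = 0.8947, γ^t·E[r] = 0.150112, running G = 3.455754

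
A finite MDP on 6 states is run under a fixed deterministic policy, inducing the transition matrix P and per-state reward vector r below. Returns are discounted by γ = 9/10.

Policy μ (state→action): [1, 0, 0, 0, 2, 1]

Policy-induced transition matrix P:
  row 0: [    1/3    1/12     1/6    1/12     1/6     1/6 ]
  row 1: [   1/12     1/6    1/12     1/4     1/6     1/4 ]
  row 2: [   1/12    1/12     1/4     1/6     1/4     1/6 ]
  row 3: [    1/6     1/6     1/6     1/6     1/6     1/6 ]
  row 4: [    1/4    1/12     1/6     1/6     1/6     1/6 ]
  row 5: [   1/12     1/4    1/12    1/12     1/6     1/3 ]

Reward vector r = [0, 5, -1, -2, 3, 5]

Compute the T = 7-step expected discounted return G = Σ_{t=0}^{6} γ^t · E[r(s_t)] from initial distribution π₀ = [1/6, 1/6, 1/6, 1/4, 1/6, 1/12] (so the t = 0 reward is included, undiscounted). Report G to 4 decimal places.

G = 8.8115

t=0: π = [0.1667, 0.1667, 0.1667, 0.2500, 0.1667, 0.0833], E[r] = 1.0833, γ^t·E[r] = 1.083333, running G = 1.083333
t=1: π = [0.1736, 0.1319, 0.1597, 0.1597, 0.1806, 0.1944], E[r] = 1.6944, γ^t·E[r] = 1.525000, running G = 2.608333
t=2: π = [0.1701, 0.1400, 0.1528, 0.1470, 0.1800, 0.2101], E[r] = 1.8438, γ^t·E[r] = 1.493438, running G = 4.101771
t=3: π = [0.1681, 0.1423, 0.1502, 0.1467, 0.1794, 0.2133], E[r] = 1.8727, γ^t·E[r] = 1.365223, running G = 5.466993
t=4: π = [0.1675, 0.1430, 0.1496, 0.1467, 0.1792, 0.2141], E[r] = 1.8798, γ^t·E[r] = 1.233323, running G = 6.700316
t=5: π = [0.1673, 0.1432, 0.1494, 0.1468, 0.1791, 0.2143], E[r] = 1.8815, γ^t·E[r] = 1.111021, running G = 7.811337
t=6: π = [0.1672, 0.1432, 0.1493, 0.1468, 0.1791, 0.2143], E[r] = 1.8820, γ^t·E[r] = 1.000157, running G = 8.811494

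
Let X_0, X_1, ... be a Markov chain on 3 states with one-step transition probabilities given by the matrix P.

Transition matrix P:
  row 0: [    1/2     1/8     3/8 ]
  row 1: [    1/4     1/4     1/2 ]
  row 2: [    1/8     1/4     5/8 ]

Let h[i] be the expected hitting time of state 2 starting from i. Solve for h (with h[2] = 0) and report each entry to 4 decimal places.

First-step conditioning: h[2] = 0; for i ≠ 2, h[i] = 1 + Σ_k P[i][k]·h[k].
  h[0] = 1 + 1/2·h[0] + 1/8·h[1]
  h[1] = 1 + 1/4·h[0] + 1/4·h[1]
Solving the 2×2 linear system over states ≠ 2 gives exactly h = [28/11, 24/11, 0] (h[2] = 0 is the target).

h = [2.5455, 2.1818, 0.0000]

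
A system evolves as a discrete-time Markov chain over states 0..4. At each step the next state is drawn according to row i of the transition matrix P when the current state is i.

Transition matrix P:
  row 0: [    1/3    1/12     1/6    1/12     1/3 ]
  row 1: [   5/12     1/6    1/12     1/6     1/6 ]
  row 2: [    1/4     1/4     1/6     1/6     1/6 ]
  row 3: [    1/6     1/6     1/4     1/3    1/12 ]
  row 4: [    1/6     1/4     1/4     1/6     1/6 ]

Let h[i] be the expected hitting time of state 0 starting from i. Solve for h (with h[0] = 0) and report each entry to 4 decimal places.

First-step conditioning: h[0] = 0; for i ≠ 0, h[i] = 1 + Σ_k P[i][k]·h[k].
  h[1] = 1 + 1/6·h[1] + 1/12·h[2] + 1/6·h[3] + 1/6·h[4]
  h[2] = 1 + 1/4·h[1] + 1/6·h[2] + 1/6·h[3] + 1/6·h[4]
  h[3] = 1 + 1/6·h[1] + 1/4·h[2] + 1/3·h[3] + 1/12·h[4]
  h[4] = 1 + 1/4·h[1] + 1/4·h[2] + 1/6·h[3] + 1/6·h[4]
Solving the 4×4 linear system over states ≠ 0 gives exactly h = [0, 880/267, 1040/267, 3454/801, 3380/801] (h[0] = 0 is the target).

h = [0.0000, 3.2959, 3.8951, 4.3121, 4.2197]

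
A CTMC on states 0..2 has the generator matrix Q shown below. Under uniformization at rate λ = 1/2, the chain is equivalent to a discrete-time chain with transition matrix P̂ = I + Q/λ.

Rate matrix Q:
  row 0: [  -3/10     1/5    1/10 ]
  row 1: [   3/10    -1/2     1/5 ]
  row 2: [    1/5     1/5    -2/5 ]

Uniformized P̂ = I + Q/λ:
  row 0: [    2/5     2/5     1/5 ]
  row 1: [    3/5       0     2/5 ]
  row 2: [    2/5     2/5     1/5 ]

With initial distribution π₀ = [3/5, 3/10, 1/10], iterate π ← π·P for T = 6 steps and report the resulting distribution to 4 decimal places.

π = [0.4571, 0.2858, 0.2571]

t=0: π = [0.6000, 0.3000, 0.1000]
t=1: π = [0.4600, 0.2800, 0.2600]
t=2: π = [0.4560, 0.2880, 0.2560]
t=3: π = [0.4576, 0.2848, 0.2576]
t=4: π = [0.4570, 0.2861, 0.2570]
t=5: π = [0.4572, 0.2856, 0.2572]
t=6: π = [0.4571, 0.2858, 0.2571]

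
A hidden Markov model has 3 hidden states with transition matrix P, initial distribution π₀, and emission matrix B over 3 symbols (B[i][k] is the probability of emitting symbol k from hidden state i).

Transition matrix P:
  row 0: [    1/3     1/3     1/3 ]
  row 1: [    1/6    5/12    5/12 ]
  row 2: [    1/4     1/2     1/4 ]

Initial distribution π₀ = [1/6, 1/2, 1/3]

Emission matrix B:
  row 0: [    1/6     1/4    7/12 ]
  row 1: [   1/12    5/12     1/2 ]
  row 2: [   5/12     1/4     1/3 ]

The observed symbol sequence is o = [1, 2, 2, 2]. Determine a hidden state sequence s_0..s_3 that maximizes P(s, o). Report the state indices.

t=0: δ = [4.167e-02, 2.083e-01, 8.333e-02]  (obs o_0=1)
t=1: δ = [2.025e-02, 4.340e-02, 2.894e-02]  ψ = [1, 1, 1]  (obs o_1=2)
t=2: δ = [4.220e-03, 9.042e-03, 6.028e-03]  ψ = [1, 1, 1]  (obs o_2=2)
t=3: δ = [8.791e-04, 1.884e-03, 1.256e-03]  ψ = [1, 1, 1]  (obs o_3=2)
backtrack: best end state = 1; path = [1, 1, 1, 1]

path = [1, 1, 1, 1]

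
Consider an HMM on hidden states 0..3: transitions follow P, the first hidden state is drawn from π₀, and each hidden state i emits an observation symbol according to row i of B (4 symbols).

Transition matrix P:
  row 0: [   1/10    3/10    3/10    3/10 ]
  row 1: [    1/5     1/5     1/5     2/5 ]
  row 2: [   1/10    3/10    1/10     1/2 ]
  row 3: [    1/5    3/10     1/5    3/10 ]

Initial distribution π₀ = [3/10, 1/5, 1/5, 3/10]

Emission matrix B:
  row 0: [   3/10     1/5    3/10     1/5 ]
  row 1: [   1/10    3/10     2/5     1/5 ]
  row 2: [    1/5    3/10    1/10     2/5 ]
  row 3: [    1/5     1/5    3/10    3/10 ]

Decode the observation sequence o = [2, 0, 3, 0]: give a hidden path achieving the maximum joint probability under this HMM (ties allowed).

t=0: δ = [9.000e-02, 8.000e-02, 2.000e-02, 9.000e-02]  (obs o_0=2)
t=1: δ = [5.400e-03, 2.700e-03, 5.400e-03, 6.400e-03]  ψ = [3, 0, 0, 1]  (obs o_1=0)
t=2: δ = [2.560e-04, 3.840e-04, 6.480e-04, 8.100e-04]  ψ = [3, 3, 0, 2]  (obs o_2=3)
t=3: δ = [4.860e-05, 2.430e-05, 3.240e-05, 6.480e-05]  ψ = [3, 3, 3, 2]  (obs o_3=0)
backtrack: best end state = 3; path = [3, 0, 2, 3]

path = [3, 0, 2, 3]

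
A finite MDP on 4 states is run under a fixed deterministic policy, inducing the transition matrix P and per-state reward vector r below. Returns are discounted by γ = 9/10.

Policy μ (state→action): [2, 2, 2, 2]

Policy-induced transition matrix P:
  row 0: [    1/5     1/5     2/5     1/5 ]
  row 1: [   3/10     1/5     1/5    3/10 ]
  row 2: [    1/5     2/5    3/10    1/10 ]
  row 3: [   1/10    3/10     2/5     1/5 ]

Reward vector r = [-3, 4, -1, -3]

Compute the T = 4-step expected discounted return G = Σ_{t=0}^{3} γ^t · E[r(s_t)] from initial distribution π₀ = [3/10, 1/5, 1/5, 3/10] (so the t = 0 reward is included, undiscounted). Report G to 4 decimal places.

t=0: π = [0.3000, 0.2000, 0.2000, 0.3000], E[r] = -1.2000, γ^t·E[r] = -1.200000, running G = -1.200000
t=1: π = [0.1900, 0.2700, 0.3400, 0.2000], E[r] = -0.4300, γ^t·E[r] = -0.387000, running G = -1.587000
t=2: π = [0.2070, 0.2880, 0.3120, 0.1930], E[r] = -0.3600, γ^t·E[r] = -0.291600, running G = -1.878600
t=3: π = [0.2095, 0.2817, 0.3112, 0.1976], E[r] = -0.4057, γ^t·E[r] = -0.295755, running G = -2.174355

G = -2.1744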